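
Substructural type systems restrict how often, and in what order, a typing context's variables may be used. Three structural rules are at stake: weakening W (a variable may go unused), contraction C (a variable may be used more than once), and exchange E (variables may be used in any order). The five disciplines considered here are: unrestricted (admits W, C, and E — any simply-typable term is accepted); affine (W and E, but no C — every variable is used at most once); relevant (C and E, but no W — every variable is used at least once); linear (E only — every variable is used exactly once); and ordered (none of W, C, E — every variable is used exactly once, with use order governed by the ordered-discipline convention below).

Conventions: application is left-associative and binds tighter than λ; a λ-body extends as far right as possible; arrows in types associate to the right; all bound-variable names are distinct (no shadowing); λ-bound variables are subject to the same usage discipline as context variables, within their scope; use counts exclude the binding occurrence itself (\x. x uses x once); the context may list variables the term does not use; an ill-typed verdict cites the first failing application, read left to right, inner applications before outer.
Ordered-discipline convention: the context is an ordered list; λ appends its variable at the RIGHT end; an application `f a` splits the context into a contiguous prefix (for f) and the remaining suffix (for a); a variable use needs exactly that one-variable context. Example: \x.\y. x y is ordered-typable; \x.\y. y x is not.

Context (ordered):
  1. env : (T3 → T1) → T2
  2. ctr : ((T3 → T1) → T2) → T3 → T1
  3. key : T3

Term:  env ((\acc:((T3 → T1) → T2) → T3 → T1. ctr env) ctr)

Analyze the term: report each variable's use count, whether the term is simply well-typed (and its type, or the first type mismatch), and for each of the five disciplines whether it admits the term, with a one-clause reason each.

variable uses: env=2, ctr=2, key=0, acc (λ-bound)=0
left-to-right use order: env, ctr, env, ctr
typing: well-typed at T2
ordered ✗ (needs contraction — env ×2, ctr ×2; key, acc left unused)
linear ✗ (needs contraction — env ×2, ctr ×2; key, acc left unused)
affine ✗ (needs contraction — env ×2, ctr ×2)
relevant ✗ (key, acc left unused)
unrestricted ✓ (simply typable at T2; W, C, E all held)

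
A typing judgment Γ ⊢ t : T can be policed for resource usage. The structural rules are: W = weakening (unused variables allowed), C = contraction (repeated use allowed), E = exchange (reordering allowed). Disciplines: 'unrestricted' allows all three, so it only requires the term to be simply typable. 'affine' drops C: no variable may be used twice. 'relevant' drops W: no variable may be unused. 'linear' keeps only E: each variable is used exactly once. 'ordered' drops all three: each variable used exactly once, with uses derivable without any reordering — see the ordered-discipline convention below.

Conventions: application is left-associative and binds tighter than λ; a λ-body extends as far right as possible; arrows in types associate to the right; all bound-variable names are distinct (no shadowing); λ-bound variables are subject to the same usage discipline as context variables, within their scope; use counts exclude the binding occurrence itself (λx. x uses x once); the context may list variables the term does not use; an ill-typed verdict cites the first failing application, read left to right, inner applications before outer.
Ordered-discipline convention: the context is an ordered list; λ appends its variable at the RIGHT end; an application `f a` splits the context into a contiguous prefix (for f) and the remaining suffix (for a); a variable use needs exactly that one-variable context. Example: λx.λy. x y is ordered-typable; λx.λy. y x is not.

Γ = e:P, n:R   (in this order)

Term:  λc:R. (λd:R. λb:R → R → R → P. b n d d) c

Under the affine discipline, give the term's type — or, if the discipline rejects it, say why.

not well-typed under affine — needs contraction — d ×2
use counts: e: 0×; n: 1×; c (λ-bound): 1×; d (λ-bound): 2×; b (λ-bound): 1×
left-to-right use order: b, n, d, d, c
typing: the term checks, with type R → (R → R → R → P) → P
all disciplines: ordered ✗ · linear ✗ · affine ✗ · relevant ✗ · unrestricted ✓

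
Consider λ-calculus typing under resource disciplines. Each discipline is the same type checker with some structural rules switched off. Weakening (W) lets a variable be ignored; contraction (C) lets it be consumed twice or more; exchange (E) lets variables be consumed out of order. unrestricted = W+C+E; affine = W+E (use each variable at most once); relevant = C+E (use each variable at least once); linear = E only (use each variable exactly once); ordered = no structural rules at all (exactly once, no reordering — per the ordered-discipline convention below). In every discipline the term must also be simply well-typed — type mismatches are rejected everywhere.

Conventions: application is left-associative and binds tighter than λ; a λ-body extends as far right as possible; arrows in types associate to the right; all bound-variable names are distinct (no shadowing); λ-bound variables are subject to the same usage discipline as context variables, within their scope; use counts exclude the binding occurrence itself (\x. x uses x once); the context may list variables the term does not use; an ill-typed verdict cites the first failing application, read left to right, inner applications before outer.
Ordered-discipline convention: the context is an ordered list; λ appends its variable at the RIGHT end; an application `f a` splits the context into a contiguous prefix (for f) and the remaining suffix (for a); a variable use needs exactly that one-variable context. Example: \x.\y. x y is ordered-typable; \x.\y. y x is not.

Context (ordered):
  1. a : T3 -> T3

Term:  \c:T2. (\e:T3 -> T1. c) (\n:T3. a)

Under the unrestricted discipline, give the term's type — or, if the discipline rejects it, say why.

not well-typed under unrestricted — a type mismatch blocks all five
use counts: a: 1×; c [bound]: 1×; e [bound]: 0×; n [bound]: 0×
uses in reading order: c, a
typing: ill-typed: an argument T3 -> T3 -> T3 mismatches the expected T3 -> T1
across the five disciplines: ordered ✗; linear ✗; affine ✗; relevant ✗; unrestricted ✗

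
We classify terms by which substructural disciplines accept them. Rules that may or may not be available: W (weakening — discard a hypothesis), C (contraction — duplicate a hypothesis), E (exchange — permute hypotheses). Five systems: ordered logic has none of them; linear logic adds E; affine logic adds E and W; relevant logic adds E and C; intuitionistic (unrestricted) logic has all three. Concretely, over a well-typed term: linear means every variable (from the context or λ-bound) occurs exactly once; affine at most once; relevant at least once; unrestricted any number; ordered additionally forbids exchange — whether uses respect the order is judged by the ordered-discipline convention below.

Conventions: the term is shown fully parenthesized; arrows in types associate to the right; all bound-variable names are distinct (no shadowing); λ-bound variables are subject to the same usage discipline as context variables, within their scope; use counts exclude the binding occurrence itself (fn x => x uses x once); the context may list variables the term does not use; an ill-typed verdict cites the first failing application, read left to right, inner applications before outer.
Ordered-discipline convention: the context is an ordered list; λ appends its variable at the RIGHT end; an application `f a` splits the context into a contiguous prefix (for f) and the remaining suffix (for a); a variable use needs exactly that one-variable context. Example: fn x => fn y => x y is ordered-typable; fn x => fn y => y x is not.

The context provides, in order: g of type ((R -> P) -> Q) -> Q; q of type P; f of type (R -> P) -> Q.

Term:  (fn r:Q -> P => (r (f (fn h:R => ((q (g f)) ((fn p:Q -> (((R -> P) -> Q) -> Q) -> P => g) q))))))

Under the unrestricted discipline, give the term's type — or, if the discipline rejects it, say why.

not well-typed under unrestricted — a type mismatch blocks all five
use counts: g ×2; q ×2; f ×2; r [bound] ×1; h [bound] ×0; p [bound] ×0
order of uses: r, f, q, g, f, g, q
typing: ill-typed: non-arrow in function slot: P
across the five disciplines: ordered ✗ | linear ✗ | affine ✗ | relevant ✗ | unrestricted ✗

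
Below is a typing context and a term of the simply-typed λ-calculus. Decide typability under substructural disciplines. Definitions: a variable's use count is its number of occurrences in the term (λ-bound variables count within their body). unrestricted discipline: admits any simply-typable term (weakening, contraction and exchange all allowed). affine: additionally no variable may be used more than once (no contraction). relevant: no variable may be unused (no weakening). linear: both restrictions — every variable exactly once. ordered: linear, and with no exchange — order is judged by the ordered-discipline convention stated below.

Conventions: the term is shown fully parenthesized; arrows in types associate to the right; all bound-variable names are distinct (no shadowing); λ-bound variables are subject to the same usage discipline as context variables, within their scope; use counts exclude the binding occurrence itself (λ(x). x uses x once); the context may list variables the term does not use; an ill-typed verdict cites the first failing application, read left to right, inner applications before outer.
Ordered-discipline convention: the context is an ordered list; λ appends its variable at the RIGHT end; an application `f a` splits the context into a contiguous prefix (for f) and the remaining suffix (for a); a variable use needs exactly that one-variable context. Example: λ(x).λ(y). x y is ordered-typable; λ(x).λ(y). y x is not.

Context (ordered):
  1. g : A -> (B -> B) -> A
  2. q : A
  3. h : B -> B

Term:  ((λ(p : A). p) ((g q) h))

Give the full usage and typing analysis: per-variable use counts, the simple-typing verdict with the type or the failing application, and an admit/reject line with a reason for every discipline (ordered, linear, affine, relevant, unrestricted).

variable uses: g: 1, q: 1, h: 1, p (λ-bound): 1
order of uses: p, g, q, h
typing: well-typed — term : A
ordered ✓ (g, q, h, p once each; derivable with no W/C/E)
linear ✓ (each of g, q, h, p used exactly once)
affine ✓ (no duplicate uses among g, q, h, p)
relevant ✓ (none of g, q, h, p goes unused)
unrestricted ✓ (typability at A is all that's needed)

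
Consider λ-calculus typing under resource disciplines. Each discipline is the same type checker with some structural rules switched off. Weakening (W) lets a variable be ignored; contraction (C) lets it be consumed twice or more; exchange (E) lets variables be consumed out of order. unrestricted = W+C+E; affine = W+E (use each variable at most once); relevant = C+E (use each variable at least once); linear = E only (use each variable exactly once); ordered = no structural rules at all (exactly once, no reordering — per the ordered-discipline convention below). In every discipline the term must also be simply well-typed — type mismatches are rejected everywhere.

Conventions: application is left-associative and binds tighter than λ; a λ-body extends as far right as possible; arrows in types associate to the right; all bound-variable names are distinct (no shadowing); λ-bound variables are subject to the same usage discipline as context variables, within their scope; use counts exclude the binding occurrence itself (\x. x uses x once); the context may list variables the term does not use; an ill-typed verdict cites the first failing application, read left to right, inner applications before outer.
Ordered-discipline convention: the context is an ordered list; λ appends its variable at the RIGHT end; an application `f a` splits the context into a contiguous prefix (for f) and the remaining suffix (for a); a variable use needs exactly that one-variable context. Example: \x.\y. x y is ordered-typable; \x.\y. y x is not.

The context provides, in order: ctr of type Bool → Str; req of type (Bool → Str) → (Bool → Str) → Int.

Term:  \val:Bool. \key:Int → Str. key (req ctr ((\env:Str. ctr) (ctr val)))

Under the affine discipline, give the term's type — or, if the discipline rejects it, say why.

not well-typed under affine — uses contraction: ctr ×3
counts: ctr: 3×, req: 1×, val (λ-bound): 1×, key (λ-bound): 1×, env (λ-bound): 0×
left-to-right use order: key, req, ctr, ctr, ctr, val
typing: ✓ — Bool → (Int → Str) → Str
all disciplines: ordered ✗, linear ✗, affine ✗, relevant ✗, unrestricted ✓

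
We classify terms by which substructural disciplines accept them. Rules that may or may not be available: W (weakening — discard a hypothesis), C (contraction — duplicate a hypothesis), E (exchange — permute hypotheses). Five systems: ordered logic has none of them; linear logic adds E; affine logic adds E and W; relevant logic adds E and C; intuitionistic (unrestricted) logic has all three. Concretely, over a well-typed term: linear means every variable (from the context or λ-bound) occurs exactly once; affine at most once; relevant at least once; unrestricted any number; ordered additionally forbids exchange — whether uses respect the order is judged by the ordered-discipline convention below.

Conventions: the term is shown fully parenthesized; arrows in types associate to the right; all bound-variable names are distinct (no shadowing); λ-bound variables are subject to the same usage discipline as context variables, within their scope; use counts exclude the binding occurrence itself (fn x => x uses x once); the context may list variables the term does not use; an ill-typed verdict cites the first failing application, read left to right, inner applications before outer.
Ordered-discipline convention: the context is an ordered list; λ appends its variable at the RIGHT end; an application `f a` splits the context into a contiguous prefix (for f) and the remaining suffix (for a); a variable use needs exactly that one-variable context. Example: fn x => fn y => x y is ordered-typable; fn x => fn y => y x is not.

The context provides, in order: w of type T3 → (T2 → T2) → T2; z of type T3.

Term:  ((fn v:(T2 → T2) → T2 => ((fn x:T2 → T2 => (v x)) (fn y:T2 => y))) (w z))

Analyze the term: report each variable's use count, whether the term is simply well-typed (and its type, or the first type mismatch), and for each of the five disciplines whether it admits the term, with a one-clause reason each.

variable uses: w: 1×, z: 1×, v (bound): 1×, x (bound): 1×, y (bound): 1×
left-to-right use order: v, x, y, w, z
typing: the term checks, with type T2
ordered ✓ (w, z, v, x, y: once each, no exchange needed)
linear ✓ (each of w, z, v, x, y used exactly once)
affine ✓ (none of w, z, v, x, y used more than once)
relevant ✓ (every one of w, z, v, x, y appears)
unrestricted ✓ (type-checks (T2) and nothing is barred)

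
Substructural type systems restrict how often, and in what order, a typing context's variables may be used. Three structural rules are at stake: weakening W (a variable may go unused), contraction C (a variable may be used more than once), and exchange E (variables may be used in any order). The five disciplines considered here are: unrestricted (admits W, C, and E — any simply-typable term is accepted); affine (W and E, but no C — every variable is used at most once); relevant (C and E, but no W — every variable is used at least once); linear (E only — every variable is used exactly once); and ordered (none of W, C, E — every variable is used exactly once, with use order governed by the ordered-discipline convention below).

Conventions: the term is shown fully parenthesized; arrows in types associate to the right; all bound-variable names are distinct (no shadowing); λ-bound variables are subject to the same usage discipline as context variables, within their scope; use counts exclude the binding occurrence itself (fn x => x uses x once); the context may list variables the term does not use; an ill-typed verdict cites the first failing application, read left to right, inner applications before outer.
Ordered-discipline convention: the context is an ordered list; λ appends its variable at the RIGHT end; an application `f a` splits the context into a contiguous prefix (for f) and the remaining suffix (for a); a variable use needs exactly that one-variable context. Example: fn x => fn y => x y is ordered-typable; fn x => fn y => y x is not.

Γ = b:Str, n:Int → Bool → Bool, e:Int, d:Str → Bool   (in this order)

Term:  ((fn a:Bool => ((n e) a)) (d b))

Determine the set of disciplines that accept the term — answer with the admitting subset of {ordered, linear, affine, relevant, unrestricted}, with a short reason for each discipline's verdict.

admitted in: linear, affine, relevant, unrestricted
usage: b: 1; n: 1; e: 1; d: 1; a (bound): 1
uses in reading order: n, e, a, d, b
typing: well-typed at Bool
ordered ✗ (needs exchange: uses follow n, e, a, d, b)
linear ✓ (single use per variable (b, n, e, d, a))
affine ✓ (b, n, e, d, a: no repeats, contraction unneeded)
relevant ✓ (none of b, n, e, d, a goes unused)
unrestricted ✓ (simply typable at Bool; W, C, E all held)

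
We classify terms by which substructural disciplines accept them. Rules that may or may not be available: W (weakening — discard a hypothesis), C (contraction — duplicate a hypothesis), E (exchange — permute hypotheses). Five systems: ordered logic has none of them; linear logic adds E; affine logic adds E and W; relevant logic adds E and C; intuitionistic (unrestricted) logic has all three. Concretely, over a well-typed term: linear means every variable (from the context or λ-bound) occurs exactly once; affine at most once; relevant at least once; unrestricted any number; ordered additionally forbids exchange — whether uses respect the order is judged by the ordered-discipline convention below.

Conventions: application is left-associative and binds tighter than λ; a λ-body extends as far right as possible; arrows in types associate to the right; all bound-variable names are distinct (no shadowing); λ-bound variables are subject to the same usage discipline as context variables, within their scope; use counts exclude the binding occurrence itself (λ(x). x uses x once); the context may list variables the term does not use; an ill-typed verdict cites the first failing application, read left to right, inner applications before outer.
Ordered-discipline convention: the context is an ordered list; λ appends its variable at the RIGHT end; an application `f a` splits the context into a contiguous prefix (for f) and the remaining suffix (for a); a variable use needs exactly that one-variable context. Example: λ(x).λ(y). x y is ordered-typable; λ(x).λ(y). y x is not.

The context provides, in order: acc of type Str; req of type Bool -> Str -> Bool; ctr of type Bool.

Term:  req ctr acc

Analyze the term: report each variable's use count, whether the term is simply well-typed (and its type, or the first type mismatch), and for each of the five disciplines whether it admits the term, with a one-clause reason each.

variable uses: acc: 1; req: 1; ctr: 1
uses in reading order: req, ctr, acc
typing: the term checks, with type Bool
ordered: ✗, needs exchange: uses follow req, ctr, acc
linear: ✓, exactly-once usage across acc, req, ctr
affine: ✓, acc, req, ctr: no repeats, contraction unneeded
relevant: ✓, acc, req, ctr: all used, weakening unneeded
unrestricted: ✓, simply typable at Bool; W, C, E all held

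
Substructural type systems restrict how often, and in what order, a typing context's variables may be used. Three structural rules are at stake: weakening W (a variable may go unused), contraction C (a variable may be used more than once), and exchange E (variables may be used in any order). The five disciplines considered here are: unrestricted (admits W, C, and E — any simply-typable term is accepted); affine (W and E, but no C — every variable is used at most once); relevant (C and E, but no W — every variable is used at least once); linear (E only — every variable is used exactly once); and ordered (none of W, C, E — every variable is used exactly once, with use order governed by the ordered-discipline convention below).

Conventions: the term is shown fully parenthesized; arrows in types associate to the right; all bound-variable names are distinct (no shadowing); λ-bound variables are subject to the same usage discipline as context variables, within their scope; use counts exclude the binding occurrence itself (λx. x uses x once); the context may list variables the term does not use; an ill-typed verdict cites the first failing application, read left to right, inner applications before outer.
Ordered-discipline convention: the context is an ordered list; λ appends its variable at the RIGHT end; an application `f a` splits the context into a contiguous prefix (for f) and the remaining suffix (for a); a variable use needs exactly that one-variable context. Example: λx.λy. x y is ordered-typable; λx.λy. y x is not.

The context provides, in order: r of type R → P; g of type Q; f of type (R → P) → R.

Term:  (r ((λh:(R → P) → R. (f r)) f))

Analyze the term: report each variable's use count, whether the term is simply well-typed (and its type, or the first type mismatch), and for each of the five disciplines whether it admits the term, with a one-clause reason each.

variable uses: r: 2, g: 0, f: 2, h [bound]: 0
use order (left to right): r, f, r, f
typing: well-typed — term : P
ordered: ✗ — repeated use of r ×2, f ×2; g, h left unused
linear: ✗ — repeated use of r ×2, f ×2; g, h left unused
affine: ✗ — repeated use of r ×2, f ×2
relevant: ✗ — g, h left unused
unrestricted: ✓ — well-typed at P; no restrictions here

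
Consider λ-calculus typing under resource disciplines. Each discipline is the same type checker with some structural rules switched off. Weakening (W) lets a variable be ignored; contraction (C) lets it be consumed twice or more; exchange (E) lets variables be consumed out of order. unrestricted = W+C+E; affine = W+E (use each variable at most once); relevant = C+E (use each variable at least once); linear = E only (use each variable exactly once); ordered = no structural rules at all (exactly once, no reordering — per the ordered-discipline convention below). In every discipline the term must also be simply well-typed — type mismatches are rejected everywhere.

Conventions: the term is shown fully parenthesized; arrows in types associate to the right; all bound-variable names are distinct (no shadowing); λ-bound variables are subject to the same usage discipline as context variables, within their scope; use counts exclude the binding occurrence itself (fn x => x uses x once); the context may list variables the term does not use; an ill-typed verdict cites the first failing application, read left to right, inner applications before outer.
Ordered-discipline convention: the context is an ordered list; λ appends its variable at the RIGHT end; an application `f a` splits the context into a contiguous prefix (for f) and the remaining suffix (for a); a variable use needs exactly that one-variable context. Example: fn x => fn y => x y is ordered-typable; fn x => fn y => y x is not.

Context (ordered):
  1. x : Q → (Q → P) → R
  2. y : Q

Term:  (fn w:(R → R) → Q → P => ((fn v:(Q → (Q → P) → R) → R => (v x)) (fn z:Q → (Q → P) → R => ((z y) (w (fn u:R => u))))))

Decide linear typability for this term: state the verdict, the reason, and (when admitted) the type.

yes — each of x, y, w, v, z, u used exactly once; term : ((R → R) → Q → P) → R
variable uses: x ×1, y ×1, w [bound] ×1, v [bound] ×1, z [bound] ×1, u [bound] ×1
use order (left to right): v, x, z, y, w, u
typing: ✓ — ((R → R) → Q → P) → R
all disciplines: ordered ✗ | linear ✓ | affine ✓ | relevant ✓ | unrestricted ✓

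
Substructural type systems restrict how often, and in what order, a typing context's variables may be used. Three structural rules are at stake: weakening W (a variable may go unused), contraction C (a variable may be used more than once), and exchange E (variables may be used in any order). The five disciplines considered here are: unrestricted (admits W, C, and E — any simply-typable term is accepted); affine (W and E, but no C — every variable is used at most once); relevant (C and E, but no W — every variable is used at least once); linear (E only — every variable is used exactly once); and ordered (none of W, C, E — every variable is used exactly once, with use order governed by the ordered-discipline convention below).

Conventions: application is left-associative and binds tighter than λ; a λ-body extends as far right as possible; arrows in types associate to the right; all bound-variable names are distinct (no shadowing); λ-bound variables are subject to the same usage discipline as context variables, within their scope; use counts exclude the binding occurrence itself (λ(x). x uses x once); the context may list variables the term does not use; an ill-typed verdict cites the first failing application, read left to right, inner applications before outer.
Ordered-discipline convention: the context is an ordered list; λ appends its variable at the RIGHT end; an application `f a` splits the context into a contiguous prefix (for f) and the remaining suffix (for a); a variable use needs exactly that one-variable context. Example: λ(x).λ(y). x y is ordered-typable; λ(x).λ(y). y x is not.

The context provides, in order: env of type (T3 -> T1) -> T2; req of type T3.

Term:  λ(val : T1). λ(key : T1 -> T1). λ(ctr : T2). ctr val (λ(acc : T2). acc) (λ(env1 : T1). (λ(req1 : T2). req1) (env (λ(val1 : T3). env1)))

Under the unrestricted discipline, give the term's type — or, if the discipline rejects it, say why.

not well-typed under unrestricted — a type mismatch blocks all five
counts: env: 1; req: 0; val (λ-bound): 1; key (λ-bound): 0; ctr (λ-bound): 1; acc (λ-bound): 1; env1 (λ-bound): 1; req1 (λ-bound): 1; val1 (λ-bound): 0
order of uses: ctr, val, acc, req1, env, env1
typing: ill-typed: non-function type T2 applied to an argument
summary: ordered ✗, linear ✗, affine ✗, relevant ✗, unrestricted ✗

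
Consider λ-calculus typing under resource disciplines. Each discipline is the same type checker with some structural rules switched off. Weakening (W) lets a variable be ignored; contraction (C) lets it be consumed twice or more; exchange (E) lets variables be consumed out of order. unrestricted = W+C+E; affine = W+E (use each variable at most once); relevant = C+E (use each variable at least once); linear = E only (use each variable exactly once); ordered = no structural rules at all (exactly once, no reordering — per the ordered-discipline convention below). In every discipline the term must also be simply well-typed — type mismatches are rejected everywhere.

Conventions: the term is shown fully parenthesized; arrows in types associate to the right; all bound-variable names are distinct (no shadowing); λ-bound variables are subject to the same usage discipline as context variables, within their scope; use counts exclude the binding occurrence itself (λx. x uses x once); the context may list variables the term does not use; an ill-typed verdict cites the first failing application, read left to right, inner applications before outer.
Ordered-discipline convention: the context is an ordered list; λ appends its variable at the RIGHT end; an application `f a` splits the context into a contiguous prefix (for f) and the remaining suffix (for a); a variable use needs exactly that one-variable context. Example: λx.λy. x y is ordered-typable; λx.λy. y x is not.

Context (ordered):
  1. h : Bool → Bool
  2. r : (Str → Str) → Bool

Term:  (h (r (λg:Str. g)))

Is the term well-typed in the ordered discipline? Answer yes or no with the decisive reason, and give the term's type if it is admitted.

yes — one use each (h, r, g); ordered split holds; term : Bool
variable uses: h: 1, r: 1, g [bound]: 1
use order (left to right): h, r, g
typing: ✓ — Bool
across the five disciplines: ordered ✓ · linear ✓ · affine ✓ · relevant ✓ · unrestricted ✓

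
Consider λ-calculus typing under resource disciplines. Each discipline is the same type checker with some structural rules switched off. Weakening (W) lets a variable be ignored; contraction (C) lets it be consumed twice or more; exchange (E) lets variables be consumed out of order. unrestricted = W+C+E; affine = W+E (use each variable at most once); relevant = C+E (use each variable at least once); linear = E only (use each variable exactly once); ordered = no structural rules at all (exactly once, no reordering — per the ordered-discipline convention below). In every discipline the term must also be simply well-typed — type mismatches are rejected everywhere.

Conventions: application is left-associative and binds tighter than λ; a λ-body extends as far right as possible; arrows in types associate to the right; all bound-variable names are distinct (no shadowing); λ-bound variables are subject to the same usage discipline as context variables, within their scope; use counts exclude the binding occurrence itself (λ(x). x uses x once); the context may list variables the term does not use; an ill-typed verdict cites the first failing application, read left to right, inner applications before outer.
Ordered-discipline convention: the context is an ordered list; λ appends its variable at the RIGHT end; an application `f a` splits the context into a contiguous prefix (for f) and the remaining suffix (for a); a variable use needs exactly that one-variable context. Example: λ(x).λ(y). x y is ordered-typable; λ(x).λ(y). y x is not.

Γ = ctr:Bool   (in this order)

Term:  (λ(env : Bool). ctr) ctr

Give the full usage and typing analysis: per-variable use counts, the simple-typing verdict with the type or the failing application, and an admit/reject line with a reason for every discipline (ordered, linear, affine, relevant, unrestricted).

variable uses: ctr: 2; env [bound]: 0
uses in reading order: ctr, ctr
typing: well-typed — term : Bool
ordered: ✗, needs contraction — ctr ×2; unused: env — weakening required
linear: ✗, needs contraction — ctr ×2; unused: env — weakening required
affine: ✗, needs contraction — ctr ×2
relevant: ✗, unused: env — weakening required
unrestricted: ✓, typability at Bool is all that's needed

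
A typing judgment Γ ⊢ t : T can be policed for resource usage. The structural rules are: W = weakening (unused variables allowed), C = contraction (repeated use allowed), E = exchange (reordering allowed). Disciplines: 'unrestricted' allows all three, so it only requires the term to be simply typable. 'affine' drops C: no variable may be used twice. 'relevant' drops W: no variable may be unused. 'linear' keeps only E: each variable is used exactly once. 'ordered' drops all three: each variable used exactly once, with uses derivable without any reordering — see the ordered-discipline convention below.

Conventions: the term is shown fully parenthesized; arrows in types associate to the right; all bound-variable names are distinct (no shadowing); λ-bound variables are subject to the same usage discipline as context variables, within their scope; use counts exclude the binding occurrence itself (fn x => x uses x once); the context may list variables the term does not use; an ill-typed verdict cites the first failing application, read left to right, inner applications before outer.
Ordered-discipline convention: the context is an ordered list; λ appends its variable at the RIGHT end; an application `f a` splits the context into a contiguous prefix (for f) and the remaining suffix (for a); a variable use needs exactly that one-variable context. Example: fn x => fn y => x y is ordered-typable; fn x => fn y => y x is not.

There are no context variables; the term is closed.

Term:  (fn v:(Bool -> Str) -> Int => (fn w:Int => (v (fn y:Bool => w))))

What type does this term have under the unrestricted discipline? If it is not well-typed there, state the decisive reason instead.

not well-typed under unrestricted — a type mismatch blocks all five
use counts: v [bound]: 1×, w [bound]: 1×, y [bound]: 0×
uses in reading order: v, w
typing: ill-typed: a function awaiting Bool -> Str gets Bool -> Int
per-discipline verdicts: ordered ✗; linear ✗; affine ✗; relevant ✗; unrestricted ✗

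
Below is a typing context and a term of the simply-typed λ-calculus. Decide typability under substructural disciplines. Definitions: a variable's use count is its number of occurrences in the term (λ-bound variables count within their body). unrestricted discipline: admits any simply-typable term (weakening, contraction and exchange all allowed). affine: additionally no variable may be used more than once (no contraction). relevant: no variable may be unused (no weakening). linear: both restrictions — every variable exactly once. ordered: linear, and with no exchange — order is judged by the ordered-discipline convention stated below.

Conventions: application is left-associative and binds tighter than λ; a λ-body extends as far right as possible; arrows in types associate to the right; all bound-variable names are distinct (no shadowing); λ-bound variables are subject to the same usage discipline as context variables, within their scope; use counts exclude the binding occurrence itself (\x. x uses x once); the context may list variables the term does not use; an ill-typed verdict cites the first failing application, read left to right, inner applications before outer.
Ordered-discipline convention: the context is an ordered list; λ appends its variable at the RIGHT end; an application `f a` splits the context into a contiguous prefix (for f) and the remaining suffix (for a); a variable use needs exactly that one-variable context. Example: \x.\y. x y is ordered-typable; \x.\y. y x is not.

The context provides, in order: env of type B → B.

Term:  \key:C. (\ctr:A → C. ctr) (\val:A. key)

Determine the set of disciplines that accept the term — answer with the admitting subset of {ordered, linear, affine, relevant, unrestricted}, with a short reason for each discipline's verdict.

accepted by: affine, unrestricted
counts: env: 0×, key (λ-bound): 1×, ctr (λ-bound): 1×, val (λ-bound): 0×
left-to-right use order: ctr, key
typing: the term checks, with type C → A → C
ordered: ✗ — needs weakening: env, val unused
linear: ✗ — needs weakening: env, val unused
affine: ✓ — at most one use each (env, key, ctr, val)
relevant: ✗ — needs weakening: env, val unused
unrestricted: ✓ — type-checks (C → A → C) and nothing is barred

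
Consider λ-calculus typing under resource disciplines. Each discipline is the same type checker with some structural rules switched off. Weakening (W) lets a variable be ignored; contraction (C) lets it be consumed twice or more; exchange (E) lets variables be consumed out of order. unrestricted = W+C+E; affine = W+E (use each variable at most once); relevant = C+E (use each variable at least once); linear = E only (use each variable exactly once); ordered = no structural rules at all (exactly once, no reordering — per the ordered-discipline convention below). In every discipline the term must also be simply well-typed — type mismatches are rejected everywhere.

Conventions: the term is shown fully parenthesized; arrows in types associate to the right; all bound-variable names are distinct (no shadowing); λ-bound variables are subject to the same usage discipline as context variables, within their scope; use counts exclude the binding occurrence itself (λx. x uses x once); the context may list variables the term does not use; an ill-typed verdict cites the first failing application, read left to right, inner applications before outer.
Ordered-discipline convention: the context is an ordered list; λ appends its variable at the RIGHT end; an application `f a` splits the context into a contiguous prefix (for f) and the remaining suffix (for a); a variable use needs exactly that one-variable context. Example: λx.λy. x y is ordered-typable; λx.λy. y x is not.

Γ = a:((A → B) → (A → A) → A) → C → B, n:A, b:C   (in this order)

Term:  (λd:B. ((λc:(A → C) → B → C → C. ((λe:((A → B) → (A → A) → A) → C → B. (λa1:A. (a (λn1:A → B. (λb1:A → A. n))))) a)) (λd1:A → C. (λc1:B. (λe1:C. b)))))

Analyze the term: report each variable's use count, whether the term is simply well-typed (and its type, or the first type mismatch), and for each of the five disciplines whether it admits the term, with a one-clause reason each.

counts: a ×2, n ×1, b ×1, d [bound] ×0, c [bound] ×0, e [bound] ×0, a1 [bound] ×0, n1 [bound] ×0, b1 [bound] ×0, d1 [bound] ×0, c1 [bound] ×0, e1 [bound] ×0
uses in reading order: a, n, a, b
typing: ✓ — B → A → C → B
ordered: ✗ — uses contraction: a ×2; unused: d, c, e, a1, n1, b1, d1, c1, e1 — weakening required
linear: ✗ — uses contraction: a ×2; unused: d, c, e, a1, n1, b1, d1, c1, e1 — weakening required
affine: ✗ — uses contraction: a ×2
relevant: ✗ — unused: d, c, e, a1, n1, b1, d1, c1, e1 — weakening required
unrestricted: ✓ — well-typed at B → A → C → B; no restrictions here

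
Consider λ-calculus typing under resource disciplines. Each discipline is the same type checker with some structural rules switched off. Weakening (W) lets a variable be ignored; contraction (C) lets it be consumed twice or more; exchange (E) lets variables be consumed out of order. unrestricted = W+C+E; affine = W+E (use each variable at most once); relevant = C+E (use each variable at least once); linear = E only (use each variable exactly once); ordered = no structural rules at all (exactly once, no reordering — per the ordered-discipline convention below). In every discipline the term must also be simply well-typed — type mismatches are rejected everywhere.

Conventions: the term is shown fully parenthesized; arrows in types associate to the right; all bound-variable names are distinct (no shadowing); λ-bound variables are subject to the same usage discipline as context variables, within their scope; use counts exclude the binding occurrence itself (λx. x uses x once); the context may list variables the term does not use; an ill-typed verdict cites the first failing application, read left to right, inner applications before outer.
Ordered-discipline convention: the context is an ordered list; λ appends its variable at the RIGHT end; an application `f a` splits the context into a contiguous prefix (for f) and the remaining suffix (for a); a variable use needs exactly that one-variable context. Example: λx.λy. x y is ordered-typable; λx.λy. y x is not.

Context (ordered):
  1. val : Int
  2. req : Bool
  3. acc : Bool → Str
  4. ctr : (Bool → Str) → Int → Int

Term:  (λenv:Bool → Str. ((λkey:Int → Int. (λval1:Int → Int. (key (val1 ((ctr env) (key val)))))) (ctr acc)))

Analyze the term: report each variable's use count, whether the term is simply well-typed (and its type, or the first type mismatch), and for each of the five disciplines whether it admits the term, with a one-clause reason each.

usage: val=1; req=0; acc=1; ctr=2; env [bound]=1; key [bound]=2; val1 [bound]=1
order of uses: key, val1, ctr, env, key, val, ctr, acc
typing: ✓ — (Bool → Str) → (Int → Int) → Int
ordered ✗ (uses contraction: ctr ×2, key ×2; req left unused)
linear ✗ (uses contraction: ctr ×2, key ×2; req left unused)
affine ✗ (uses contraction: ctr ×2, key ×2)
relevant ✗ (req left unused)
unrestricted ✓ (simply typable at (Bool → Str) → (Int → Int) → Int; W, C, E all held)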